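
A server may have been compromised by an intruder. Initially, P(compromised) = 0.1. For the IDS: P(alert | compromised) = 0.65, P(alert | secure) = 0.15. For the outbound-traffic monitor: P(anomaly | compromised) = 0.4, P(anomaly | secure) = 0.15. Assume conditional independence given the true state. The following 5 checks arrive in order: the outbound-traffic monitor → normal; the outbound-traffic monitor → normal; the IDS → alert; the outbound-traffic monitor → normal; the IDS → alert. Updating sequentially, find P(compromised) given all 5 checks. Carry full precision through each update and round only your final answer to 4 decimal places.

0.4232

Each posterior becomes the prior for the next update.
After the outbound-traffic monitor='normal': P(compromised) = 0.6·0.1000 / (0.6·0.1000 + 0.85·0.9000) ≈ 0.0727
After the outbound-traffic monitor='normal': P(compromised) = 0.6·0.0727 / (0.6·0.0727 + 0.85·0.9273) ≈ 0.0525
After the IDS='alert': P(compromised) = 0.65·0.0525 / (0.65·0.0525 + 0.15·0.9475) ≈ 0.1935
After the outbound-traffic monitor='normal': P(compromised) = 0.6·0.1935 / (0.6·0.1935 + 0.85·0.8065) ≈ 0.1448
After the IDS='alert': P(compromised) = 0.65·0.1448 / (0.65·0.1448 + 0.15·0.8552) ≈ 0.4232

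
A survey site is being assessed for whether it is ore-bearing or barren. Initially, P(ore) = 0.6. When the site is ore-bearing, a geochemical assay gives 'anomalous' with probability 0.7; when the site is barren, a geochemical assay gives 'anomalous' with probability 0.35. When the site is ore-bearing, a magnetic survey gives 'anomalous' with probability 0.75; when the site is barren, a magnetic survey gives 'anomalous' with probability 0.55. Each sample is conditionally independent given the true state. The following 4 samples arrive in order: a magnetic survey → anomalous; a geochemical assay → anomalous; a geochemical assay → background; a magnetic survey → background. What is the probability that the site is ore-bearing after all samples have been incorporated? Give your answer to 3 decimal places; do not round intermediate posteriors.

0.512

After a magnetic survey='anomalous': P(ore) = 0.75·0.6000 / (0.75·0.6000 + 0.55·0.4000) ≈ 0.6716
After a geochemical assay='anomalous': P(ore) = 0.7·0.6716 / (0.7·0.6716 + 0.35·0.3284) ≈ 0.8036
After a geochemical assay='background': P(ore) = 0.3·0.8036 / (0.3·0.8036 + 0.65·0.1964) ≈ 0.6538
After a magnetic survey='background': P(ore) = 0.25·0.6538 / (0.25·0.6538 + 0.45·0.3462) ≈ 0.5119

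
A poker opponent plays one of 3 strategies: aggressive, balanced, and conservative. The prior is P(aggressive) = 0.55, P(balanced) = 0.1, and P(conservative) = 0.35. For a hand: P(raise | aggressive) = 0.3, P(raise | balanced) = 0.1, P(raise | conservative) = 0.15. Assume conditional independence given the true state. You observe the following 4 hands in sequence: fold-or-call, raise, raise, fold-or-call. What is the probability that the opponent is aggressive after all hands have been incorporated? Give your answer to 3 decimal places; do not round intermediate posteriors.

After 'fold-or-call': normaliser = 0.7·0.5500 + 0.9·0.1000 + 0.85·0.3500; P(aggressive) ≈ 0.4984, P(balanced) ≈ 0.1165, P(conservative) ≈ 0.3851
After 'raise': normaliser = 0.3·0.4984 + 0.1·0.1165 + 0.15·0.3851; P(aggressive) ≈ 0.6829, P(balanced) ≈ 0.0532, P(conservative) ≈ 0.2639
After 'raise': normaliser = 0.3·0.6829 + 0.1·0.0532 + 0.15·0.2639; P(aggressive) ≈ 0.8202, P(balanced) ≈ 0.0213, P(conservative) ≈ 0.1585
After 'fold-or-call': normaliser = 0.7·0.8202 + 0.9·0.0213 + 0.85·0.1585; P(aggressive) ≈ 0.7887, P(balanced) ≈ 0.0263, P(conservative) ≈ 0.1850

0.789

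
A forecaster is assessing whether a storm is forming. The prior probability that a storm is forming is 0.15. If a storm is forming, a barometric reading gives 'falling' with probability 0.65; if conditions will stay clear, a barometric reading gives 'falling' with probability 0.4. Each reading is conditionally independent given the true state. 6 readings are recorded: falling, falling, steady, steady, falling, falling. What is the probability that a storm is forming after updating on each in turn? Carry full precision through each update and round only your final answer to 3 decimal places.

0.295

Each posterior becomes the prior for the next update.
After 'falling': P(storm) = 0.65·0.1500 / (0.65·0.1500 + 0.4·0.8500) ≈ 0.2229
After 'falling': P(storm) = 0.65·0.2229 / (0.65·0.2229 + 0.4·0.7771) ≈ 0.3179
After 'steady': P(storm) = 0.35·0.3179 / (0.35·0.3179 + 0.6·0.6821) ≈ 0.2137
After 'steady': P(storm) = 0.35·0.2137 / (0.35·0.2137 + 0.6·0.7863) ≈ 0.1369
After 'falling': P(storm) = 0.65·0.1369 / (0.65·0.1369 + 0.4·0.8631) ≈ 0.2049
After 'falling': P(storm) = 0.65·0.2049 / (0.65·0.2049 + 0.4·0.7951) ≈ 0.2951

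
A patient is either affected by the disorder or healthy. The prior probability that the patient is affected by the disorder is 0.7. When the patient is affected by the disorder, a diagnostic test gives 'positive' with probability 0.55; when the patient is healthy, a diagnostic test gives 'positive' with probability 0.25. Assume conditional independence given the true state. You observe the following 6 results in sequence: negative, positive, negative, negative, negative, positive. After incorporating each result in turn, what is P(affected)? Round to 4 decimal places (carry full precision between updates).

After 'negative': P(affected) = 0.45·0.7000 / (0.45·0.7000 + 0.75·0.3000) ≈ 0.5833
After 'positive': P(affected) = 0.55·0.5833 / (0.55·0.5833 + 0.25·0.4167) ≈ 0.7549
After 'negative': P(affected) = 0.45·0.7549 / (0.45·0.7549 + 0.75·0.2451) ≈ 0.6489
After 'negative': P(affected) = 0.45·0.6489 / (0.45·0.6489 + 0.75·0.3511) ≈ 0.5258
After 'negative': P(affected) = 0.45·0.5258 / (0.45·0.5258 + 0.75·0.4742) ≈ 0.3995
After 'positive': P(affected) = 0.55·0.3995 / (0.55·0.3995 + 0.25·0.6005) ≈ 0.5941

0.5941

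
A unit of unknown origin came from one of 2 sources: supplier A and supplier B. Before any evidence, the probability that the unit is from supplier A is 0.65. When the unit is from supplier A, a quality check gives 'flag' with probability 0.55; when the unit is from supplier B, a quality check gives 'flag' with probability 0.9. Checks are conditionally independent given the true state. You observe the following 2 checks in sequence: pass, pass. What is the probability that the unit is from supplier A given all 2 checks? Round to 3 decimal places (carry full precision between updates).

Each posterior becomes the prior for the next update.
After 'pass': P(supplier A) = 0.45·0.6500 / (0.45·0.6500 + 0.1·0.3500) ≈ 0.8931
After 'pass': P(supplier A) = 0.45·0.8931 / (0.45·0.8931 + 0.1·0.1069) ≈ 0.9741

0.974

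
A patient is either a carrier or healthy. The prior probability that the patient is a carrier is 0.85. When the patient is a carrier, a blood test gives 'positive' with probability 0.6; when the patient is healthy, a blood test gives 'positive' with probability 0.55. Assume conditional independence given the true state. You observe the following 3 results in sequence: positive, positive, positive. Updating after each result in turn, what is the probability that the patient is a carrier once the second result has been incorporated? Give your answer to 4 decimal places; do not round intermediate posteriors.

0.8709

After 'positive': P(carrier) = 0.6·0.8500 / (0.6·0.8500 + 0.55·0.1500) ≈ 0.8608
After 'positive': P(carrier) = 0.6·0.8608 / (0.6·0.8608 + 0.55·0.1392) ≈ 0.8709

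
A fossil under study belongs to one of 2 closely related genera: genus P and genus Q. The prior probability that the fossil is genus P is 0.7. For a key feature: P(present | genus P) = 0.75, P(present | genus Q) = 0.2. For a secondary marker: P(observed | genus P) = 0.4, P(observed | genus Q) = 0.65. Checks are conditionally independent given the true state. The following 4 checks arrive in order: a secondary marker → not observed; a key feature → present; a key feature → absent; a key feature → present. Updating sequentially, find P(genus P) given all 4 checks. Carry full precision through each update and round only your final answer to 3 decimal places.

After a secondary marker='not observed': P(genus P) = 0.6·0.7000 / (0.6·0.7000 + 0.35·0.3000) ≈ 0.8000
After a key feature='present': P(genus P) = 0.75·0.8000 / (0.75·0.8000 + 0.2·0.2000) ≈ 0.9375
After a key feature='absent': P(genus P) = 0.25·0.9375 / (0.25·0.9375 + 0.8·0.0625) ≈ 0.8242
After a key feature='present': P(genus P) = 0.75·0.8242 / (0.75·0.8242 + 0.2·0.1758) ≈ 0.9462

0.946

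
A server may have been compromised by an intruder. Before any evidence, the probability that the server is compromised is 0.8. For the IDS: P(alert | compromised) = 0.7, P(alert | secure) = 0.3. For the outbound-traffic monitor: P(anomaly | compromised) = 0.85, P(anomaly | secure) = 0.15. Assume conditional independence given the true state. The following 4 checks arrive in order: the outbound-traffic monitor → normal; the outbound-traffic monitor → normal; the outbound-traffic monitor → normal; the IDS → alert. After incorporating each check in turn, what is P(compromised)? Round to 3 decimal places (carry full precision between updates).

0.049

Each posterior becomes the prior for the next update.
After the outbound-traffic monitor='normal': P(compromised) = 0.15·0.8000 / (0.15·0.8000 + 0.85·0.2000) ≈ 0.4138
After the outbound-traffic monitor='normal': P(compromised) = 0.15·0.4138 / (0.15·0.4138 + 0.85·0.5862) ≈ 0.1108
After the outbound-traffic monitor='normal': P(compromised) = 0.15·0.1108 / (0.15·0.1108 + 0.85·0.8892) ≈ 0.0215
After the IDS='alert': P(compromised) = 0.7·0.0215 / (0.7·0.0215 + 0.3·0.9785) ≈ 0.0488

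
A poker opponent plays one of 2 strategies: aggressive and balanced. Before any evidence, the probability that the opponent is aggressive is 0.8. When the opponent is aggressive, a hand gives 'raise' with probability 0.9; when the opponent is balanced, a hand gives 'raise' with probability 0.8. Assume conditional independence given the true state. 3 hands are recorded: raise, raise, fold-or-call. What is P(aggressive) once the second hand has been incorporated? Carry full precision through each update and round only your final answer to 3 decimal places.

After 'raise': P(aggressive) = 0.9·0.8000 / (0.9·0.8000 + 0.8·0.2000) ≈ 0.8182
After 'raise': P(aggressive) = 0.9·0.8182 / (0.9·0.8182 + 0.8·0.1818) ≈ 0.8351

0.835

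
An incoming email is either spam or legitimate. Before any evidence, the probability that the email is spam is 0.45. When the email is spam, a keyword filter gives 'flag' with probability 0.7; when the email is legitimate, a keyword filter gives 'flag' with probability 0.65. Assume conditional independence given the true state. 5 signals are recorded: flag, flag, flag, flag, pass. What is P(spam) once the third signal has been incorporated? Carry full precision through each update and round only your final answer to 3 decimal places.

0.505

After 'flag': P(spam) = 0.7·0.4500 / (0.7·0.4500 + 0.65·0.5500) ≈ 0.4684
After 'flag': P(spam) = 0.7·0.4684 / (0.7·0.4684 + 0.65·0.5316) ≈ 0.4869
After 'flag': P(spam) = 0.7·0.4869 / (0.7·0.4869 + 0.65·0.5131) ≈ 0.5054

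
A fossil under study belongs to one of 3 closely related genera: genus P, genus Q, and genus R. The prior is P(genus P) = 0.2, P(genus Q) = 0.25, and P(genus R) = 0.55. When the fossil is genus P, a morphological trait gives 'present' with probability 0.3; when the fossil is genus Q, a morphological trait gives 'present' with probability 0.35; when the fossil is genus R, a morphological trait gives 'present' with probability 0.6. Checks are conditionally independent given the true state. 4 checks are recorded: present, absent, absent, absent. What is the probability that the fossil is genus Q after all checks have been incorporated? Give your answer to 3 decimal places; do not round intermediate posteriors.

0.366

Each posterior becomes the prior for the next update.
After 'present': normaliser = 0.3·0.2000 + 0.35·0.2500 + 0.6·0.5500; P(genus P) ≈ 0.1257, P(genus Q) ≈ 0.1832, P(genus R) ≈ 0.6911
After 'absent': normaliser = 0.7·0.1257 + 0.65·0.1832 + 0.4·0.6911; P(genus P) ≈ 0.1819, P(genus Q) ≈ 0.2463, P(genus R) ≈ 0.5717
After 'absent': normaliser = 0.7·0.1819 + 0.65·0.2463 + 0.4·0.5717; P(genus P) ≈ 0.2467, P(genus Q) ≈ 0.3102, P(genus R) ≈ 0.4431
After 'absent': normaliser = 0.7·0.2467 + 0.65·0.3102 + 0.4·0.4431; P(genus P) ≈ 0.3131, P(genus Q) ≈ 0.3656, P(genus R) ≈ 0.3213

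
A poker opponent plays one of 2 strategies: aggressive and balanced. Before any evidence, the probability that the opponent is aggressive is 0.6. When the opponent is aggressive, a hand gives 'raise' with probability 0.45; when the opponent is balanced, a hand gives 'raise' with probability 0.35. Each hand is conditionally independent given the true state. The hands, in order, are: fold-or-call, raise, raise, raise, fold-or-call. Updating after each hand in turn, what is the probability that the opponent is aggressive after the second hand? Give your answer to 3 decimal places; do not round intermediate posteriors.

After 'fold-or-call': P(aggressive) = 0.55·0.6000 / (0.55·0.6000 + 0.65·0.4000) ≈ 0.5593
After 'raise': P(aggressive) = 0.45·0.5593 / (0.45·0.5593 + 0.35·0.4407) ≈ 0.6200

0.620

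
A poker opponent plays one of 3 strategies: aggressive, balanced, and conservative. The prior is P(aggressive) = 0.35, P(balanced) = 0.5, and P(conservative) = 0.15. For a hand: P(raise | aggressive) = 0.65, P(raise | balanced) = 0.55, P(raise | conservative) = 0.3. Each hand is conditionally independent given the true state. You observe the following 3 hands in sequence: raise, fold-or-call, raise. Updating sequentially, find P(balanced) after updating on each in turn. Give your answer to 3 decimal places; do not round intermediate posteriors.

0.527

Each posterior becomes the prior for the next update.
After 'raise': normaliser = 0.65·0.3500 + 0.55·0.5000 + 0.3·0.1500; P(aggressive) ≈ 0.4155, P(balanced) ≈ 0.5023, P(conservative) ≈ 0.0822
After 'fold-or-call': normaliser = 0.35·0.4155 + 0.45·0.5023 + 0.7·0.0822; P(aggressive) ≈ 0.3390, P(balanced) ≈ 0.5269, P(conservative) ≈ 0.1341
After 'raise': normaliser = 0.65·0.3390 + 0.55·0.5269 + 0.3·0.1341; P(aggressive) ≈ 0.4004, P(balanced) ≈ 0.5265, P(conservative) ≈ 0.0731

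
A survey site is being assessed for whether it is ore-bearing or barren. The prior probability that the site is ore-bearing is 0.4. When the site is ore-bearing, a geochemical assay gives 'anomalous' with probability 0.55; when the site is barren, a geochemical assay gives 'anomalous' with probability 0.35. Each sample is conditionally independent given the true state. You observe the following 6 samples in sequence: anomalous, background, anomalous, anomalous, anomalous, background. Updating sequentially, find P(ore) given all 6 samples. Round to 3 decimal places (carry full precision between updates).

After 'anomalous': P(ore) = 0.55·0.4000 / (0.55·0.4000 + 0.35·0.6000) ≈ 0.5116
After 'background': P(ore) = 0.45·0.5116 / (0.45·0.5116 + 0.65·0.4884) ≈ 0.4204
After 'anomalous': P(ore) = 0.55·0.4204 / (0.55·0.4204 + 0.35·0.5796) ≈ 0.5326
After 'anomalous': P(ore) = 0.55·0.5326 / (0.55·0.5326 + 0.35·0.4674) ≈ 0.6417
After 'anomalous': P(ore) = 0.55·0.6417 / (0.55·0.6417 + 0.35·0.3583) ≈ 0.7378
After 'background': P(ore) = 0.45·0.7378 / (0.45·0.7378 + 0.65·0.2622) ≈ 0.6608

0.661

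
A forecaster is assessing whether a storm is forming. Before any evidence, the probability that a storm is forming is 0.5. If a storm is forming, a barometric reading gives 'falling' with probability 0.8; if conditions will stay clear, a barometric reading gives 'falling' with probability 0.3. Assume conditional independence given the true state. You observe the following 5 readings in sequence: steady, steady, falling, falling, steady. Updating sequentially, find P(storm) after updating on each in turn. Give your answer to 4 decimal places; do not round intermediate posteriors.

Apply Bayes' rule sequentially, carrying P(storm) forward.
After 'steady': P(storm) = 0.2·0.5000 / (0.2·0.5000 + 0.7·0.5000) ≈ 0.2222
After 'steady': P(storm) = 0.2·0.2222 / (0.2·0.2222 + 0.7·0.7778) ≈ 0.0755
After 'falling': P(storm) = 0.8·0.0755 / (0.8·0.0755 + 0.3·0.9245) ≈ 0.1788
After 'falling': P(storm) = 0.8·0.1788 / (0.8·0.1788 + 0.3·0.8212) ≈ 0.3673
After 'steady': P(storm) = 0.2·0.3673 / (0.2·0.3673 + 0.7·0.6327) ≈ 0.1423

0.1423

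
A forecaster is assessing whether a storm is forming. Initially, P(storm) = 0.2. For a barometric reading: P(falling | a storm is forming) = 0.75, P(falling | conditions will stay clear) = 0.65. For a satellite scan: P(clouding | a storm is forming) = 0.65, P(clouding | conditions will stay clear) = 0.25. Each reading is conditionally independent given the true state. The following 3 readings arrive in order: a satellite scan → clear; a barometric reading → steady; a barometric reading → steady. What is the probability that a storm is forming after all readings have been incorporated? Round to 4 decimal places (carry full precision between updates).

Each posterior becomes the prior for the next update.
After a satellite scan='clear': P(storm) = 0.35·0.2000 / (0.35·0.2000 + 0.75·0.8000) ≈ 0.1045
After a barometric reading='steady': P(storm) = 0.25·0.1045 / (0.25·0.1045 + 0.35·0.8955) ≈ 0.0769
After a barometric reading='steady': P(storm) = 0.25·0.0769 / (0.25·0.0769 + 0.35·0.9231) ≈ 0.0562

0.0562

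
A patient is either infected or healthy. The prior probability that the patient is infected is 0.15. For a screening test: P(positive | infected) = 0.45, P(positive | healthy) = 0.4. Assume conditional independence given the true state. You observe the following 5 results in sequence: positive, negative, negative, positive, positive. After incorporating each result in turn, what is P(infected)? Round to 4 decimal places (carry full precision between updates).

After 'positive': P(infected) = 0.45·0.1500 / (0.45·0.1500 + 0.4·0.8500) ≈ 0.1656
After 'negative': P(infected) = 0.55·0.1656 / (0.55·0.1656 + 0.6·0.8344) ≈ 0.1540
After 'negative': P(infected) = 0.55·0.1540 / (0.55·0.1540 + 0.6·0.8460) ≈ 0.1430
After 'positive': P(infected) = 0.45·0.1430 / (0.45·0.1430 + 0.4·0.8570) ≈ 0.1580
After 'positive': P(infected) = 0.45·0.1580 / (0.45·0.1580 + 0.4·0.8420) ≈ 0.1743

0.1743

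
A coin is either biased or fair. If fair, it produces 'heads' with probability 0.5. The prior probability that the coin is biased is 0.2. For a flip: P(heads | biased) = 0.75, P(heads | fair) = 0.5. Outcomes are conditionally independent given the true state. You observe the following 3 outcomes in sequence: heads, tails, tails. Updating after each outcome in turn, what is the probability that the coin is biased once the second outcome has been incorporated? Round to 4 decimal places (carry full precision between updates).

Apply Bayes' rule sequentially, carrying P(biased) forward.
After 'heads': P(biased) = 0.75·0.2000 / (0.75·0.2000 + 0.5·0.8000) ≈ 0.2727
After 'tails': P(biased) = 0.25·0.2727 / (0.25·0.2727 + 0.5·0.7273) ≈ 0.1579

0.1579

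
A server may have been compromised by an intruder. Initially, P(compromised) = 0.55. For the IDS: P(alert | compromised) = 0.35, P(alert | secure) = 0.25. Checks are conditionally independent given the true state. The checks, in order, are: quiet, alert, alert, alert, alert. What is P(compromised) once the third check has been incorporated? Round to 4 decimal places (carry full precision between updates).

0.6749

After 'quiet': P(compromised) = 0.65·0.5500 / (0.65·0.5500 + 0.75·0.4500) ≈ 0.5144
After 'alert': P(compromised) = 0.35·0.5144 / (0.35·0.5144 + 0.25·0.4856) ≈ 0.5973
After 'alert': P(compromised) = 0.35·0.5973 / (0.35·0.5973 + 0.25·0.4027) ≈ 0.6749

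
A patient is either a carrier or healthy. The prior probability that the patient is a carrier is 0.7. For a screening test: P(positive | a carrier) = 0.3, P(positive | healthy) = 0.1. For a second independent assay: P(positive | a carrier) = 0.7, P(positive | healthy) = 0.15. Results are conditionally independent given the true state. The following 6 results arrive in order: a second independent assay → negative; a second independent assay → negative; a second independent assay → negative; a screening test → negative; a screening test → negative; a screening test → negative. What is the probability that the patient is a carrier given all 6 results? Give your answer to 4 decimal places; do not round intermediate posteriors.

0.0460

After a second independent assay='negative': P(carrier) = 0.3·0.7000 / (0.3·0.7000 + 0.85·0.3000) ≈ 0.4516
After a second independent assay='negative': P(carrier) = 0.3·0.4516 / (0.3·0.4516 + 0.85·0.5484) ≈ 0.2252
After a second independent assay='negative': P(carrier) = 0.3·0.2252 / (0.3·0.2252 + 0.85·0.7748) ≈ 0.0930
After a screening test='negative': P(carrier) = 0.7·0.0930 / (0.7·0.0930 + 0.9·0.9070) ≈ 0.0739
After a screening test='negative': P(carrier) = 0.7·0.0739 / (0.7·0.0739 + 0.9·0.9261) ≈ 0.0584
After a screening test='negative': P(carrier) = 0.7·0.0584 / (0.7·0.0584 + 0.9·0.9416) ≈ 0.0460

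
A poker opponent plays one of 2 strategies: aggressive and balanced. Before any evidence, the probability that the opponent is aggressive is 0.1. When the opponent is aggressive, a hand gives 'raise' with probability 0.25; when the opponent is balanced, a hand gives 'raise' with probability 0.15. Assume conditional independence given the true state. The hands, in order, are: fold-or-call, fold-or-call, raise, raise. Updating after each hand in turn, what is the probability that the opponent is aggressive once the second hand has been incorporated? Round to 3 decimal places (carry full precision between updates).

0.080

After 'fold-or-call': P(aggressive) = 0.75·0.1000 / (0.75·0.1000 + 0.85·0.9000) ≈ 0.0893
After 'fold-or-call': P(aggressive) = 0.75·0.0893 / (0.75·0.0893 + 0.85·0.9107) ≈ 0.0796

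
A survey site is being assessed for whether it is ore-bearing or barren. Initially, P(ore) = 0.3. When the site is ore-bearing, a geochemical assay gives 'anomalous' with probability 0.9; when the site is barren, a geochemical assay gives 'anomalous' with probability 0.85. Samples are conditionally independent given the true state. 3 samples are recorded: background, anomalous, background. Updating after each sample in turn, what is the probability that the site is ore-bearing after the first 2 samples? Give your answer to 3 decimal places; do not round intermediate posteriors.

Apply Bayes' rule sequentially, carrying P(ore) forward.
After 'background': P(ore) = 0.1·0.3000 / (0.1·0.3000 + 0.15·0.7000) ≈ 0.2222
After 'anomalous': P(ore) = 0.9·0.2222 / (0.9·0.2222 + 0.85·0.7778) ≈ 0.2323

0.232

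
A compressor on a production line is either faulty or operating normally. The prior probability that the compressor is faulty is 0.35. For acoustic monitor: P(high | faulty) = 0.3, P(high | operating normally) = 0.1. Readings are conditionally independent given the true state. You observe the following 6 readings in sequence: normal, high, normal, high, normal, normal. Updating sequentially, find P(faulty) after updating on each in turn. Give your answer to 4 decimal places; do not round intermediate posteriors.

After 'normal': P(faulty) = 0.7·0.3500 / (0.7·0.3500 + 0.9·0.6500) ≈ 0.2952
After 'high': P(faulty) = 0.3·0.2952 / (0.3·0.2952 + 0.1·0.7048) ≈ 0.5568
After 'normal': P(faulty) = 0.7·0.5568 / (0.7·0.5568 + 0.9·0.4432) ≈ 0.4942
After 'high': P(faulty) = 0.3·0.4942 / (0.3·0.4942 + 0.1·0.5058) ≈ 0.7457
After 'normal': P(faulty) = 0.7·0.7457 / (0.7·0.7457 + 0.9·0.2543) ≈ 0.6951
After 'normal': P(faulty) = 0.7·0.6951 / (0.7·0.6951 + 0.9·0.3049) ≈ 0.6394

0.6394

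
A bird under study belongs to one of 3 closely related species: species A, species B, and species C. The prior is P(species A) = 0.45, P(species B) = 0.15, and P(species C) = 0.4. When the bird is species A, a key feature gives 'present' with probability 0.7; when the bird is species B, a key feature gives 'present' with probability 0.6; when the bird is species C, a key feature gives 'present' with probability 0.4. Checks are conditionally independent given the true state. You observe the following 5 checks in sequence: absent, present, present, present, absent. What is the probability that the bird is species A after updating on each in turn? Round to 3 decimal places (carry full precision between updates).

0.491

After 'absent': normaliser = 0.3·0.4500 + 0.4·0.1500 + 0.6·0.4000; P(species A) ≈ 0.3103, P(species B) ≈ 0.1379, P(species C) ≈ 0.5517
After 'present': normaliser = 0.7·0.3103 + 0.6·0.1379 + 0.4·0.5517; P(species A) ≈ 0.4172, P(species B) ≈ 0.1589, P(species C) ≈ 0.4238
After 'present': normaliser = 0.7·0.4172 + 0.6·0.1589 + 0.4·0.4238; P(species A) ≈ 0.5244, P(species B) ≈ 0.1712, P(species C) ≈ 0.3044
After 'present': normaliser = 0.7·0.5244 + 0.6·0.1712 + 0.4·0.3044; P(species A) ≈ 0.6205, P(species B) ≈ 0.1737, P(species C) ≈ 0.2058
After 'absent': normaliser = 0.3·0.6205 + 0.4·0.1737 + 0.6·0.2058; P(species A) ≈ 0.4910, P(species B) ≈ 0.1832, P(species C) ≈ 0.3258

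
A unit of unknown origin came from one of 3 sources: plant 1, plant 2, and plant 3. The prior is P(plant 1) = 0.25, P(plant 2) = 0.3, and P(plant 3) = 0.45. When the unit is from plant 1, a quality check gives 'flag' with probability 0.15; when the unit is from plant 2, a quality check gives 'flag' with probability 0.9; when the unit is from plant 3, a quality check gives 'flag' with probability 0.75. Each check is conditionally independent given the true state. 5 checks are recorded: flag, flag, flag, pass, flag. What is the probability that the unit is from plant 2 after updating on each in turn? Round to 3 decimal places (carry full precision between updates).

Apply Bayes' rule sequentially, carrying P(plant 2) forward.
After 'flag': normaliser = 0.15·0.2500 + 0.9·0.3000 + 0.75·0.4500; P(plant 1) ≈ 0.0581, P(plant 2) ≈ 0.4186, P(plant 3) ≈ 0.5233
After 'flag': normaliser = 0.15·0.0581 + 0.9·0.4186 + 0.75·0.5233; P(plant 1) ≈ 0.0112, P(plant 2) ≈ 0.4843, P(plant 3) ≈ 0.5045
After 'flag': normaliser = 0.15·0.0112 + 0.9·0.4843 + 0.75·0.5045; P(plant 1) ≈ 0.0021, P(plant 2) ≈ 0.5342, P(plant 3) ≈ 0.4637
After 'pass': normaliser = 0.85·0.0021 + 0.1·0.5342 + 0.25·0.4637; P(plant 1) ≈ 0.0102, P(plant 2) ≈ 0.3122, P(plant 3) ≈ 0.6775
After 'flag': normaliser = 0.15·0.0102 + 0.9·0.3122 + 0.75·0.6775; P(plant 1) ≈ 0.0019, P(plant 2) ≈ 0.3554, P(plant 3) ≈ 0.6427

0.355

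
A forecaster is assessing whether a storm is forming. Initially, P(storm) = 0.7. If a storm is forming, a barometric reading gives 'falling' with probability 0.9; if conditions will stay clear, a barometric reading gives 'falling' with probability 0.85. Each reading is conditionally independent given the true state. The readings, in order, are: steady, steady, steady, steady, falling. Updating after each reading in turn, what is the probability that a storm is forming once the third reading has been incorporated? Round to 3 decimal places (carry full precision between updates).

Apply Bayes' rule sequentially, carrying P(storm) forward.
After 'steady': P(storm) = 0.1·0.7000 / (0.1·0.7000 + 0.15·0.3000) ≈ 0.6087
After 'steady': P(storm) = 0.1·0.6087 / (0.1·0.6087 + 0.15·0.3913) ≈ 0.5091
After 'steady': P(storm) = 0.1·0.5091 / (0.1·0.5091 + 0.15·0.4909) ≈ 0.4088

0.409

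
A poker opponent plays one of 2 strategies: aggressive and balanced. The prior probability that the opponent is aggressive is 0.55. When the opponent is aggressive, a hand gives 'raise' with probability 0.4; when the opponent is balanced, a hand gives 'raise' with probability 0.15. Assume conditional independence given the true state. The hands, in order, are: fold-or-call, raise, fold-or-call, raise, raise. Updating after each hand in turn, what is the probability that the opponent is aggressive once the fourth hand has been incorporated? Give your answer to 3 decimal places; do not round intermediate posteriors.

Each posterior becomes the prior for the next update.
After 'fold-or-call': P(aggressive) = 0.6·0.5500 / (0.6·0.5500 + 0.85·0.4500) ≈ 0.4632
After 'raise': P(aggressive) = 0.4·0.4632 / (0.4·0.4632 + 0.15·0.5368) ≈ 0.6970
After 'fold-or-call': P(aggressive) = 0.6·0.6970 / (0.6·0.6970 + 0.85·0.3030) ≈ 0.6189
After 'raise': P(aggressive) = 0.4·0.6189 / (0.4·0.6189 + 0.15·0.3811) ≈ 0.8124

0.812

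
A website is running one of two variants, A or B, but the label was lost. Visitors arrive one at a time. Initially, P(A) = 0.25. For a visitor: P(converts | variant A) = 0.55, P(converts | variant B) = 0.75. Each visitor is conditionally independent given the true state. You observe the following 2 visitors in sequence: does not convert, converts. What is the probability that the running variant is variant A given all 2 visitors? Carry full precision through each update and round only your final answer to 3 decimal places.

Apply Bayes' rule sequentially, carrying P(A) forward.
After 'does not convert': P(A) = 0.45·0.2500 / (0.45·0.2500 + 0.25·0.7500) ≈ 0.3750
After 'converts': P(A) = 0.55·0.3750 / (0.55·0.3750 + 0.75·0.6250) ≈ 0.3056

0.306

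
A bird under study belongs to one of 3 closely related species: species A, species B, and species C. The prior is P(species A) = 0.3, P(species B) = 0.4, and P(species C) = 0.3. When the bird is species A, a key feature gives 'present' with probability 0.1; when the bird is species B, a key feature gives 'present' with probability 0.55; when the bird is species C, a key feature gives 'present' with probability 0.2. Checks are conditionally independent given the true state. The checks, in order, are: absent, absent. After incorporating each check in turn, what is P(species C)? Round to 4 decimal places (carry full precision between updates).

0.3721

After 'absent': normaliser = 0.9·0.3000 + 0.45·0.4000 + 0.8·0.3000; P(species A) ≈ 0.3913, P(species B) ≈ 0.2609, P(species C) ≈ 0.3478
After 'absent': normaliser = 0.9·0.3913 + 0.45·0.2609 + 0.8·0.3478; P(species A) ≈ 0.4709, P(species B) ≈ 0.1570, P(species C) ≈ 0.3721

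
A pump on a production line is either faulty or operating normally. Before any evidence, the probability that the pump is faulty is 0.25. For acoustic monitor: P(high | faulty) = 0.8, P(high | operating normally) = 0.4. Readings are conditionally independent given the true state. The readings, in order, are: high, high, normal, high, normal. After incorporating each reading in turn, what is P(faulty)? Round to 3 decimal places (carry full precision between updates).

After 'high': P(faulty) = 0.8·0.2500 / (0.8·0.2500 + 0.4·0.7500) ≈ 0.4000
After 'high': P(faulty) = 0.8·0.4000 / (0.8·0.4000 + 0.4·0.6000) ≈ 0.5714
After 'normal': P(faulty) = 0.2·0.5714 / (0.2·0.5714 + 0.6·0.4286) ≈ 0.3077
After 'high': P(faulty) = 0.8·0.3077 / (0.8·0.3077 + 0.4·0.6923) ≈ 0.4706
After 'normal': P(faulty) = 0.2·0.4706 / (0.2·0.4706 + 0.6·0.5294) ≈ 0.2286

0.229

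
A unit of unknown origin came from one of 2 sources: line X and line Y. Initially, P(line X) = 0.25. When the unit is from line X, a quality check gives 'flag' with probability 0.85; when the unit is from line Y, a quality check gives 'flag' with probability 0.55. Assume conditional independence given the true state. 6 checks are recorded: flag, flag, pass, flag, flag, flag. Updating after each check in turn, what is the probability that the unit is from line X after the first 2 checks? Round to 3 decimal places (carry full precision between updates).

After 'flag': P(line X) = 0.85·0.2500 / (0.85·0.2500 + 0.55·0.7500) ≈ 0.3400
After 'flag': P(line X) = 0.85·0.3400 / (0.85·0.3400 + 0.55·0.6600) ≈ 0.4433

0.443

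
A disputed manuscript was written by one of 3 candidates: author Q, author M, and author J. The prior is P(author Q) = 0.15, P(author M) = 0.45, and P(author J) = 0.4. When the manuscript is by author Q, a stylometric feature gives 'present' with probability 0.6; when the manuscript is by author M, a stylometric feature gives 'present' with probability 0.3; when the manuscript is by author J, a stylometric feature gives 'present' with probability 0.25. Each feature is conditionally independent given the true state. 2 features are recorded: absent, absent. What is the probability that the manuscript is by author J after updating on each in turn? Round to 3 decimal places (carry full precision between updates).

Apply Bayes' rule sequentially, carrying P(author J) forward.
After 'absent': normaliser = 0.4·0.1500 + 0.7·0.4500 + 0.75·0.4000; P(author Q) ≈ 0.0889, P(author M) ≈ 0.4667, P(author J) ≈ 0.4444
After 'absent': normaliser = 0.4·0.0889 + 0.7·0.4667 + 0.75·0.4444; P(author Q) ≈ 0.0511, P(author M) ≈ 0.4696, P(author J) ≈ 0.4792

0.479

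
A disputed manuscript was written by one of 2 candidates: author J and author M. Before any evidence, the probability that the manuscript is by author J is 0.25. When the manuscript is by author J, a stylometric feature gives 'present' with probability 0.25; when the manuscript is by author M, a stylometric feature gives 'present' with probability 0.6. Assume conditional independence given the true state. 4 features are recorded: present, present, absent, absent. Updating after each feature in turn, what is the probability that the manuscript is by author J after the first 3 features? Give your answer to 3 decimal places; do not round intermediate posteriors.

Each posterior becomes the prior for the next update.
After 'present': P(author J) = 0.25·0.2500 / (0.25·0.2500 + 0.6·0.7500) ≈ 0.1220
After 'present': P(author J) = 0.25·0.1220 / (0.25·0.1220 + 0.6·0.8780) ≈ 0.0547
After 'absent': P(author J) = 0.75·0.0547 / (0.75·0.0547 + 0.4·0.9453) ≈ 0.0979

0.098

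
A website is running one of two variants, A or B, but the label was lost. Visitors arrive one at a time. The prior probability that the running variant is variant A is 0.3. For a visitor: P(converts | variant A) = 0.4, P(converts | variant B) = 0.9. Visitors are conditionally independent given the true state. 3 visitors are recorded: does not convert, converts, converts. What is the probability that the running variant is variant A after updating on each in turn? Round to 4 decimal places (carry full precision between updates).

0.3368

After 'does not convert': P(A) = 0.6·0.3000 / (0.6·0.3000 + 0.1·0.7000) ≈ 0.7200
After 'converts': P(A) = 0.4·0.7200 / (0.4·0.7200 + 0.9·0.2800) ≈ 0.5333
After 'converts': P(A) = 0.4·0.5333 / (0.4·0.5333 + 0.9·0.4667) ≈ 0.3368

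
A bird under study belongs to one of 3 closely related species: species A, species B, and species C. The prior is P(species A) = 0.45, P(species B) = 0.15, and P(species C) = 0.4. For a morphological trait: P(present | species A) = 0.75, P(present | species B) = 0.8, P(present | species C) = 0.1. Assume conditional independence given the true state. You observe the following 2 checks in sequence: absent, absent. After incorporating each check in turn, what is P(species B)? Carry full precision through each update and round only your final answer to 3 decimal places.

0.017

After 'absent': normaliser = 0.25·0.4500 + 0.2·0.1500 + 0.9·0.4000; P(species A) ≈ 0.2239, P(species B) ≈ 0.0597, P(species C) ≈ 0.7164
After 'absent': normaliser = 0.25·0.2239 + 0.2·0.0597 + 0.9·0.7164; P(species A) ≈ 0.0785, P(species B) ≈ 0.0168, P(species C) ≈ 0.9047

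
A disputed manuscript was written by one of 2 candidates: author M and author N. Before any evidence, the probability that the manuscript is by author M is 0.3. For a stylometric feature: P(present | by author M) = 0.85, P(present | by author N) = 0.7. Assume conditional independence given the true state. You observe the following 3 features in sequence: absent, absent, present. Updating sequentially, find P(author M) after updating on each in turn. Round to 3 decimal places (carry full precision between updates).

After 'absent': P(author M) = 0.15·0.3000 / (0.15·0.3000 + 0.3·0.7000) ≈ 0.1765
After 'absent': P(author M) = 0.15·0.1765 / (0.15·0.1765 + 0.3·0.8235) ≈ 0.0968
After 'present': P(author M) = 0.85·0.0968 / (0.85·0.0968 + 0.7·0.9032) ≈ 0.1151

0.115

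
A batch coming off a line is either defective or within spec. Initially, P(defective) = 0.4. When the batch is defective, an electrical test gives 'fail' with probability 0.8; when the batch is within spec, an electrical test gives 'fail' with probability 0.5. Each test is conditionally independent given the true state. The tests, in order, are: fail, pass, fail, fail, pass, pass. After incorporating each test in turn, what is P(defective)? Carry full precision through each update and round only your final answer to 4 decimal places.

Each posterior becomes the prior for the next update.
After 'fail': P(defective) = 0.8·0.4000 / (0.8·0.4000 + 0.5·0.6000) ≈ 0.5161
After 'pass': P(defective) = 0.2·0.5161 / (0.2·0.5161 + 0.5·0.4839) ≈ 0.2991
After 'fail': P(defective) = 0.8·0.2991 / (0.8·0.2991 + 0.5·0.7009) ≈ 0.4057
After 'fail': P(defective) = 0.8·0.4057 / (0.8·0.4057 + 0.5·0.5943) ≈ 0.5220
After 'pass': P(defective) = 0.2·0.5220 / (0.2·0.5220 + 0.5·0.4780) ≈ 0.3041
After 'pass': P(defective) = 0.2·0.3041 / (0.2·0.3041 + 0.5·0.6959) ≈ 0.1488

0.1488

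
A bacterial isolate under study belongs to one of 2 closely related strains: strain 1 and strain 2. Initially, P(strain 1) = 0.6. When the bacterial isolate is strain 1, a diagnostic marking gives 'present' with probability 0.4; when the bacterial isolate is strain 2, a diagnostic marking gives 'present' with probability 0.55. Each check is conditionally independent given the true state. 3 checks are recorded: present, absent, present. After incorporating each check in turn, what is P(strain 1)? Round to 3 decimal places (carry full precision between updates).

After 'present': P(strain 1) = 0.4·0.6000 / (0.4·0.6000 + 0.55·0.4000) ≈ 0.5217
After 'absent': P(strain 1) = 0.6·0.5217 / (0.6·0.5217 + 0.45·0.4783) ≈ 0.5926
After 'present': P(strain 1) = 0.4·0.5926 / (0.4·0.5926 + 0.55·0.4074) ≈ 0.5141

0.514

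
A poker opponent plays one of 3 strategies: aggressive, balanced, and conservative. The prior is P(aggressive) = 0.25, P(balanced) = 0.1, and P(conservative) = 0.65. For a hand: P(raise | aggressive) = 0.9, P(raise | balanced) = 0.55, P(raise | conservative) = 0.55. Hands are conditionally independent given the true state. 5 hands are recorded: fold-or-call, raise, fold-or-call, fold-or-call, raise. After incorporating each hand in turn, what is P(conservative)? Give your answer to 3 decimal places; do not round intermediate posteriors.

0.858

After 'fold-or-call': normaliser = 0.1·0.2500 + 0.45·0.1000 + 0.45·0.6500; P(aggressive) ≈ 0.0690, P(balanced) ≈ 0.1241, P(conservative) ≈ 0.8069
After 'raise': normaliser = 0.9·0.0690 + 0.55·0.1241 + 0.55·0.8069; P(aggressive) ≈ 0.1081, P(balanced) ≈ 0.1189, P(conservative) ≈ 0.7730
After 'fold-or-call': normaliser = 0.1·0.1081 + 0.45·0.1189 + 0.45·0.7730; P(aggressive) ≈ 0.0262, P(balanced) ≈ 0.1298, P(conservative) ≈ 0.8439
After 'fold-or-call': normaliser = 0.1·0.0262 + 0.45·0.1298 + 0.45·0.8439; P(aggressive) ≈ 0.0060, P(balanced) ≈ 0.1325, P(conservative) ≈ 0.8615
After 'raise': normaliser = 0.9·0.0060 + 0.55·0.1325 + 0.55·0.8615; P(aggressive) ≈ 0.0097, P(balanced) ≈ 0.1320, P(conservative) ≈ 0.8583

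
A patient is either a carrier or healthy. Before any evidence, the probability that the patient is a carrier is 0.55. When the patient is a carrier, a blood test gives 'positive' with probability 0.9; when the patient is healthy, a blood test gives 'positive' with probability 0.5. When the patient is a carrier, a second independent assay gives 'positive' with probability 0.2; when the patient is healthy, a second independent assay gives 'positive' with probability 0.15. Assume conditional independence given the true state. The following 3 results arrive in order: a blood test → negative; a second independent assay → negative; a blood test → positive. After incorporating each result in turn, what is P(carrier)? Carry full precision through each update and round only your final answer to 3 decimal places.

After a blood test='negative': P(carrier) = 0.1·0.5500 / (0.1·0.5500 + 0.5·0.4500) ≈ 0.1964
After a second independent assay='negative': P(carrier) = 0.8·0.1964 / (0.8·0.1964 + 0.85·0.8036) ≈ 0.1870
After a blood test='positive': P(carrier) = 0.9·0.1870 / (0.9·0.1870 + 0.5·0.8130) ≈ 0.2928

0.293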